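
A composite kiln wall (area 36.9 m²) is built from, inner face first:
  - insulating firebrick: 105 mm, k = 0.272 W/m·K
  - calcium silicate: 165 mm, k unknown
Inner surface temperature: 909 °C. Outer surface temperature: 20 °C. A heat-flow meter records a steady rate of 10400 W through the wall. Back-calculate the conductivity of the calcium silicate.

k ≈ 0.0596 W/(m·K)

Series thermal resistances:
R_insulating firebrick = L/(kA) = 0.105/(0.272×36.9) = 0.01046 K/W
Sum of known resistances R_other = 0.01046 K/W
Total R = ΔT/Q = 889/10400 = 0.08548 K/W
R_calcium silicate = R_total − R_other = 0.07502 K/W
k = L/(R·A) = 0.165/(0.07502×36.9)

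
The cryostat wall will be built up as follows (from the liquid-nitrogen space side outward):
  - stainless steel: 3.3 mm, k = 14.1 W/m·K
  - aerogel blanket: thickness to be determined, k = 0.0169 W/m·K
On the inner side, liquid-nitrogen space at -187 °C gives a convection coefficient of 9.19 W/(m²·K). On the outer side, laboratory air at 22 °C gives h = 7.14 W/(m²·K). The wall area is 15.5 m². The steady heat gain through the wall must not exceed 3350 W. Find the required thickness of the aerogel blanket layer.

Thermal resistances in series:
R_inner film = 1/(h_i·A) = 1/(9.19×15.5) = 0.00702 K/W
R_stainless steel = L/(kA) = 0.0033/(14.1×15.5) = 1.51×10^-5 K/W
R_outer film = 1/(h_o·A) = 1/(7.14×15.5) = 0.009036 K/W
Sum of the known resistances R_other = 0.01607 K/W
Required total resistance R_tot = ΔT/Q_allow = 209/3350 = 0.06239 K/W
R_aerogel blanket = R_tot − R_other = 0.04632 K/W
L = R·k·A = 0.04632×0.0169×15.5

L ≈ 12.1 mm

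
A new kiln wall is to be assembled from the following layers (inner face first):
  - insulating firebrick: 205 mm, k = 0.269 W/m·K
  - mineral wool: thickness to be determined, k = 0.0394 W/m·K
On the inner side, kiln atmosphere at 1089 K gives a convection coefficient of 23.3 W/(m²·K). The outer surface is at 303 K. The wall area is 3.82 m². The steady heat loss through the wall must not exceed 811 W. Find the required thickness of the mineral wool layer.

Series thermal resistances:
R_inner film = 1/(h_i·A) = 1/(23.3×3.82) = 0.01124 K/W
R_insulating firebrick = L/(kA) = 0.205/(0.269×3.82) = 0.1995 K/W
Sum of the known resistances R_other = 0.2107 K/W
Required total resistance R_tot = ΔT/Q_allow = 786/811 = 0.9692 K/W
R_mineral wool = R_tot − R_other = 0.7584 K/W
L = R·k·A = 0.7584×0.0394×3.82

L ≈ 114 mm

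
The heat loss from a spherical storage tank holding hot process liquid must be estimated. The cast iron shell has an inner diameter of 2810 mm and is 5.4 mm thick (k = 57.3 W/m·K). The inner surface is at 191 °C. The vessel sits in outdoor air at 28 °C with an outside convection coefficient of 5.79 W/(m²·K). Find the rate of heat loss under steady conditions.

For a spherical shell R = (1/r₁ − 1/r₂)/(4πk); film R = 1/(h·4πr²). In series:
R_cast iron shell = (1/1.405 − 1/1.4104)/(4π×57.3) = 3.785×10^-6 K/W
R_outer film = 1/(h·4πr_o²) = 1/(5.79×4π×1.4104²) = 0.006909 K/W
R_total = 0.006913 K/W
Q = ΔT/R_total = 163/0.006913

Q ≈ 23600 W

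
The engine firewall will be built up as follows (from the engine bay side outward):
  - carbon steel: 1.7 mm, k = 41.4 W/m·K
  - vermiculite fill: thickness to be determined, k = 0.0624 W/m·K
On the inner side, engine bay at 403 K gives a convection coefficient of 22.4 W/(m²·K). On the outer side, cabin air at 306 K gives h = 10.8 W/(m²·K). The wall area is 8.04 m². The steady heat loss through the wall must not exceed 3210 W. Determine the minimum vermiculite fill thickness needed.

Series thermal resistances:
R_inner film = 1/(h_i·A) = 1/(22.4×8.04) = 0.005553 K/W
R_carbon steel = L/(kA) = 0.0017/(41.4×8.04) = 5.107×10^-6 K/W
R_outer film = 1/(h_o·A) = 1/(10.8×8.04) = 0.01152 K/W
Sum of the known resistances R_other = 0.01707 K/W
Required total resistance R_tot = ΔT/Q_allow = 97/3210 = 0.03022 K/W
R_vermiculite fill = R_tot − R_other = 0.01314 K/W
L = R·k·A = 0.01314×0.0624×8.04

L ≈ 6.59 mm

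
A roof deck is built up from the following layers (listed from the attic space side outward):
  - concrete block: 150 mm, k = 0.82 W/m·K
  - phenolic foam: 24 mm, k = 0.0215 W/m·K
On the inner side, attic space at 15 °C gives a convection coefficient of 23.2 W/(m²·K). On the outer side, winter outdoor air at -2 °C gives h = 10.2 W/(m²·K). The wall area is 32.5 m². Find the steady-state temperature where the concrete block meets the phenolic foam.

Thermal resistances in series:
R_inner film = 1/(h_i·A) = 1/(23.2×32.5) = 0.001326 K/W
R_concrete block = L/(kA) = 0.15/(0.82×32.5) = 0.005629 K/W
R_phenolic foam = L/(kA) = 0.024/(0.0215×32.5) = 0.03435 K/W
R_outer film = 1/(h_o·A) = 1/(10.2×32.5) = 0.003017 K/W
R_total = 0.04432 K/W;  Q = ΔT/R_total = 17/0.04432 = 383.6 W
T_interface = T_inner − Q·ΣR(inner→interface) = 15 − 384×0.006955

T ≈ 12.3 °C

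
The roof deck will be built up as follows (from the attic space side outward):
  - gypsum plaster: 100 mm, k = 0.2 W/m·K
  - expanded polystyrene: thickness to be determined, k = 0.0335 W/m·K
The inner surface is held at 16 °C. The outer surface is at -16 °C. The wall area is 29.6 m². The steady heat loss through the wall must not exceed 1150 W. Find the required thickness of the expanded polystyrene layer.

L ≈ 10.8 mm

Model the wall as resistances in series:
R_gypsum plaster = L/(kA) = 0.1/(0.2×29.6) = 0.01689 K/W
Sum of the known resistances R_other = 0.01689 K/W
Required total resistance R_tot = ΔT/Q_allow = 32/1150 = 0.02783 K/W
R_expanded polystyrene = R_tot − R_other = 0.01093 K/W
L = R·k·A = 0.01093×0.0335×29.6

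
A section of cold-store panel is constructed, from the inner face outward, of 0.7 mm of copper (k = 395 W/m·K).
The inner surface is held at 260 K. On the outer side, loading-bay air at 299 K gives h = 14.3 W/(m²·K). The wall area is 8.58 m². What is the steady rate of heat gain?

Q ≈ 4780 W

Using the resistance-network approach (series):
R_copper = L/(kA) = 0.0007/(395×8.58) = 2.065×10^-7 K/W
R_outer film = 1/(h_o·A) = 1/(14.3×8.58) = 0.00815 K/W
R_total = 0.008151 K/W
Q = ΔT / R_total = 39 / 0.008151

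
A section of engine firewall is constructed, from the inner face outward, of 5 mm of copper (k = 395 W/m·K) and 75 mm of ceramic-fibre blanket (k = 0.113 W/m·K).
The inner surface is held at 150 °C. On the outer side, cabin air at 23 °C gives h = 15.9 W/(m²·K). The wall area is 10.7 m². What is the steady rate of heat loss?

Q ≈ 1870 W

Model the wall as resistances in series:
R_copper = L/(kA) = 0.005/(395×10.7) = 1.183×10^-6 K/W
R_ceramic-fibre blanket = L/(kA) = 0.075/(0.113×10.7) = 0.06203 K/W
R_outer film = 1/(h_o·A) = 1/(15.9×10.7) = 0.005878 K/W
R_total = 0.06791 K/W
Q = ΔT / R_total = 127 / 0.06791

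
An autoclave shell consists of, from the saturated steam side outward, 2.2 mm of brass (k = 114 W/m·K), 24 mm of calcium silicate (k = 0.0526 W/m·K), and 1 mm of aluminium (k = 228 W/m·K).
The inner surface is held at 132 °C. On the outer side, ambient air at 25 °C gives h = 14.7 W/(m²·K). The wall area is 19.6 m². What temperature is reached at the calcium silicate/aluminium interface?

Series thermal resistances:
R_brass = L/(kA) = 0.0022/(114×19.6) = 9.846×10^-7 K/W
R_calcium silicate = L/(kA) = 0.024/(0.0526×19.6) = 0.02328 K/W
R_aluminium = L/(kA) = 0.001/(228×19.6) = 2.238×10^-7 K/W
R_outer film = 1/(h_o·A) = 1/(14.7×19.6) = 0.003471 K/W
R_total = 0.02675 K/W;  Q = ΔT/R_total = 107/0.02675 = 4000 W
T_interface = T_inner − Q·ΣR(inner→interface) = 132 − 4000×0.02328

T ≈ 38.9 °C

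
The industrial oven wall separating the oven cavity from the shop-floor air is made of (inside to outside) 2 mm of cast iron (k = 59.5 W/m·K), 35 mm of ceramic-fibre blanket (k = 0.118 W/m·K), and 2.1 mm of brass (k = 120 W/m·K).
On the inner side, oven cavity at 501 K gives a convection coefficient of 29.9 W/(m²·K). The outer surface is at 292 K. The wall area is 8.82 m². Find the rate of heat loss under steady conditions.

Q ≈ 5580 W

Thermal resistances in series:
R_inner film = 1/(h_i·A) = 1/(29.9×8.82) = 0.003792 K/W
R_cast iron = L/(kA) = 0.002/(59.5×8.82) = 3.811×10^-6 K/W
R_ceramic-fibre blanket = L/(kA) = 0.035/(0.118×8.82) = 0.03363 K/W
R_brass = L/(kA) = 0.0021/(120×8.82) = 1.984×10^-6 K/W
R_total = 0.03743 K/W
Q = ΔT / R_total = 209 / 0.03743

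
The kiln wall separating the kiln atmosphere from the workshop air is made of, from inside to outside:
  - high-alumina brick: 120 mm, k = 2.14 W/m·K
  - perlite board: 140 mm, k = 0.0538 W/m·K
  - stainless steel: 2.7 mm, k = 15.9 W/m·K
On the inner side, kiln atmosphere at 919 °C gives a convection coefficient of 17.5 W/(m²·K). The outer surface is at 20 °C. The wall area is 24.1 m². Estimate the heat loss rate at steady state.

Q ≈ 7980 W

Using the resistance-network approach (series):
R_inner film = 1/(h_i·A) = 1/(17.5×24.1) = 0.002371 K/W
R_high-alumina brick = L/(kA) = 0.12/(2.14×24.1) = 0.002327 K/W
R_perlite board = L/(kA) = 0.14/(0.0538×24.1) = 0.108 K/W
R_stainless steel = L/(kA) = 0.0027/(15.9×24.1) = 7.046×10^-6 K/W
R_total = 0.1127 K/W
Q = ΔT / R_total = 899 / 0.1127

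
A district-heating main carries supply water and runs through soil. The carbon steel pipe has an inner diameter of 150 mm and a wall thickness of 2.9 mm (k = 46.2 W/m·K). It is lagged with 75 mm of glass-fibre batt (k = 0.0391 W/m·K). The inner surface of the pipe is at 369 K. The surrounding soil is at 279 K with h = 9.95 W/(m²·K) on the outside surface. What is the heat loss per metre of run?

q′ ≈ 31.6 W/m

Per-layer cylindrical resistances, series-summed:
R_carbon steel pipe wall = ln(77.9/75)/(2π×46.2×1) = 1.307×10^-4 K/W
R_glass-fibre batt = ln(152.9/77.9)/(2π×0.0391×1) = 2.745 K/W
R_outer film = 1/(h_o·2πr_oL) = 1/(9.95×2π×0.1529×1) = 0.1046 K/W
R_total = 2.85 K/W
Q = ΔT/R_total = 90/2.85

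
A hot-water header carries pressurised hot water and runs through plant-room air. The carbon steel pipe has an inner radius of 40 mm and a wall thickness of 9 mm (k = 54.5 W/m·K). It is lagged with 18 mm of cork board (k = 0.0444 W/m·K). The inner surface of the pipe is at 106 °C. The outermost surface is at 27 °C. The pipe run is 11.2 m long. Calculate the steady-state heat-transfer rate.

Q ≈ 789 W

Treating each annulus and film as a series resistance:
R_carbon steel pipe wall = ln(49/40)/(2π×54.5×11.2) = 5.291×10^-5 K/W
R_cork board = ln(67/49)/(2π×0.0444×11.2) = 0.1001 K/W
R_total = 0.1002 K/W
Q = ΔT/R_total = 79/0.1002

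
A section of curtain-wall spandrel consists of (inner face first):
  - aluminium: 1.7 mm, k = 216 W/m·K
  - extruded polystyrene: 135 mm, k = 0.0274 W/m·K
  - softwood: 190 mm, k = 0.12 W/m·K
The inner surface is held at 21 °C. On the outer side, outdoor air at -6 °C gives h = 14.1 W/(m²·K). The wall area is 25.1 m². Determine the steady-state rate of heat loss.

Q ≈ 103 W

Series thermal resistances:
R_aluminium = L/(kA) = 0.0017/(216×25.1) = 3.136×10^-7 K/W
R_extruded polystyrene = L/(kA) = 0.135/(0.0274×25.1) = 0.1963 K/W
R_softwood = L/(kA) = 0.19/(0.12×25.1) = 0.06308 K/W
R_outer film = 1/(h_o·A) = 1/(14.1×25.1) = 0.002826 K/W
R_total = 0.2622 K/W
Q = ΔT / R_total = 27 / 0.2622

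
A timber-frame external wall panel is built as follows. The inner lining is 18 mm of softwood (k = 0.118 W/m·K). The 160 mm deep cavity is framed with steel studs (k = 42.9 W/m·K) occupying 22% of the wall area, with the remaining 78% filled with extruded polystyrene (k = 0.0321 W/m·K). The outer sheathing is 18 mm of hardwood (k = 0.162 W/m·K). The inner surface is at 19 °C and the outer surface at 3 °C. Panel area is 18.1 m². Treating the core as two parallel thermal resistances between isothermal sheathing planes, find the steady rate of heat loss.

Sheathing layers in series; stud and cavity paths in parallel between them.
R_inner = 0.018/(0.118×18.1) = 0.008428 K/W
R_stud  = 0.16/(42.9×0.22×18.1) = 9.366×10^-4 K/W
R_cav   = 0.16/(0.0321×0.78×18.1) = 0.3531 K/W
1/R_core = 1/R_stud + 1/R_cav → R_core = 9.341×10^-4 K/W
R_outer = 0.018/(0.162×18.1) = 0.006139 K/W
R_total = 0.0155 K/W
Q = ΔT/R_total = 16/0.0155

Q ≈ 1030 W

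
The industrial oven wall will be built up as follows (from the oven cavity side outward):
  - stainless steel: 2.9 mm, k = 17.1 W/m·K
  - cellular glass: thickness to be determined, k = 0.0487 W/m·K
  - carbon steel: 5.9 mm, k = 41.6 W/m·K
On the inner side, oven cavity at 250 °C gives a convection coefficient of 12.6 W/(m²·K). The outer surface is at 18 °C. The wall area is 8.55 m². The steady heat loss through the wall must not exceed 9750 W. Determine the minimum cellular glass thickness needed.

L ≈ 6.03 mm

Using the resistance-network approach (series):
R_inner film = 1/(h_i·A) = 1/(12.6×8.55) = 0.009282 K/W
R_stainless steel = L/(kA) = 0.0029/(17.1×8.55) = 1.984×10^-5 K/W
R_carbon steel = L/(kA) = 0.0059/(41.6×8.55) = 1.659×10^-5 K/W
Sum of the known resistances R_other = 0.009319 K/W
Required total resistance R_tot = ΔT/Q_allow = 232/9750 = 0.02379 K/W
R_cellular glass = R_tot − R_other = 0.01448 K/W
L = R·k·A = 0.01448×0.0487×8.55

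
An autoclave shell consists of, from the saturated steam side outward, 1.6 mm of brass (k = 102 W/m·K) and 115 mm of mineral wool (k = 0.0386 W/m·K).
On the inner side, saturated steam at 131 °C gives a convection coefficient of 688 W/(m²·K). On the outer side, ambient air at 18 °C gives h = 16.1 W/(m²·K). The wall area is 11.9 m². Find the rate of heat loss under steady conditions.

Q ≈ 442 W

Treating each layer as a thermal resistance in series:
R_inner film = 1/(h_i·A) = 1/(688×11.9) = 1.221×10^-4 K/W
R_brass = L/(kA) = 0.0016/(102×11.9) = 1.318×10^-6 K/W
R_mineral wool = L/(kA) = 0.115/(0.0386×11.9) = 0.2504 K/W
R_outer film = 1/(h_o·A) = 1/(16.1×11.9) = 0.005219 K/W
R_total = 0.2557 K/W
Q = ΔT / R_total = 113 / 0.2557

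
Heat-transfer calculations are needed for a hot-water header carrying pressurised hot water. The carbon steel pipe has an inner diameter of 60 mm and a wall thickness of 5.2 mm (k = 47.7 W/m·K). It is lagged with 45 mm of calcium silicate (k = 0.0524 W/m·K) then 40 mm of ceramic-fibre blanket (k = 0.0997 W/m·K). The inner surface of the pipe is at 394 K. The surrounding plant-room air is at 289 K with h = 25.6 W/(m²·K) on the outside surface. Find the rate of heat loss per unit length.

q′ ≈ 32.8 W/m

Radial resistances (cylindrical: R_cond = ln(r_o/r_i)/(2πkL), R_conv = 1/(h·2πrL)):
R_carbon steel pipe wall = ln(35.2/30)/(2π×47.7×1) = 5.333×10^-4 K/W
R_calcium silicate = ln(80.2/35.2)/(2π×0.0524×1) = 2.501 K/W
R_ceramic-fibre blanket = ln(120.2/80.2)/(2π×0.0997×1) = 0.6459 K/W
R_outer film = 1/(h_o·2πr_oL) = 1/(25.6×2π×0.1202×1) = 0.05172 K/W
R_total = 3.199 K/W
Q = ΔT/R_total = 105/3.199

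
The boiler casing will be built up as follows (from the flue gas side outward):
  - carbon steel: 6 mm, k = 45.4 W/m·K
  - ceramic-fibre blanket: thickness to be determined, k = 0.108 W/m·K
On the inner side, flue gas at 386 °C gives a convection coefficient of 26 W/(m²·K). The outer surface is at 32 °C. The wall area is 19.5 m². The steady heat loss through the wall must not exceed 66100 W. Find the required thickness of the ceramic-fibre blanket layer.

L ≈ 7.11 mm

Treating each layer as a thermal resistance in series:
R_inner film = 1/(h_i·A) = 1/(26×19.5) = 0.001972 K/W
R_carbon steel = L/(kA) = 0.006/(45.4×19.5) = 6.777×10^-6 K/W
Sum of the known resistances R_other = 0.001979 K/W
Required total resistance R_tot = ΔT/Q_allow = 354/66100 = 0.005356 K/W
R_ceramic-fibre blanket = R_tot − R_other = 0.003376 K/W
L = R·k·A = 0.003376×0.108×19.5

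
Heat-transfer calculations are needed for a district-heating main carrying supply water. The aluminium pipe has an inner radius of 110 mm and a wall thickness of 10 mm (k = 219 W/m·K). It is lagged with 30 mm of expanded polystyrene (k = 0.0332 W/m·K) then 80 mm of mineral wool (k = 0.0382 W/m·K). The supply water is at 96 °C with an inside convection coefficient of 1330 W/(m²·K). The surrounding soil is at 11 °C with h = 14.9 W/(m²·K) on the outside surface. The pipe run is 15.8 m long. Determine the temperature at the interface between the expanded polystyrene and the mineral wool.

T ≈ 64.6 °C

Per-layer cylindrical resistances, series-summed:
R_inner film = 1/(h_i·2πr₁L) = 1/(1330×2π×0.11×15.8) = 6.885×10^-5 K/W
R_aluminium pipe wall = ln(120/110)/(2π×219×15.8) = 4.002×10^-6 K/W
R_expanded polystyrene = ln(150/120)/(2π×0.0332×15.8) = 0.0677 K/W
R_mineral wool = ln(230/150)/(2π×0.0382×15.8) = 0.1127 K/W
R_outer film = 1/(h_o·2πr_oL) = 1/(14.9×2π×0.23×15.8) = 0.002939 K/W
R_total = 0.1834 K/W
Q = ΔT/R_total = 85/0.1834
Q = 463 W
T_interface = T_inner − Q·ΣR(inner→interface) = 96 − 463×0.06778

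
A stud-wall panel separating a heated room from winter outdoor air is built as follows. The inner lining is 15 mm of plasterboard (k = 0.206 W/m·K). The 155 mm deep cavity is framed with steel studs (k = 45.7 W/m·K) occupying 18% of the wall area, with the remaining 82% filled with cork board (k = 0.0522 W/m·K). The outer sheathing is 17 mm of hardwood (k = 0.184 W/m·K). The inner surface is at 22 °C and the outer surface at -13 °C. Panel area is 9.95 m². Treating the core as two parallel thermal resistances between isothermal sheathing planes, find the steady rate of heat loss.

Q ≈ 1890 W

Sheathing layers in series; stud and cavity paths in parallel between them.
R_inner = 0.015/(0.206×9.95) = 0.007318 K/W
R_stud  = 0.155/(45.7×0.18×9.95) = 0.001894 K/W
R_cav   = 0.155/(0.0522×0.82×9.95) = 0.3639 K/W
1/R_core = 1/R_stud + 1/R_cav → R_core = 0.001884 K/W
R_outer = 0.017/(0.184×9.95) = 0.009286 K/W
R_total = 0.01849 K/W
Q = ΔT/R_total = 35/0.01849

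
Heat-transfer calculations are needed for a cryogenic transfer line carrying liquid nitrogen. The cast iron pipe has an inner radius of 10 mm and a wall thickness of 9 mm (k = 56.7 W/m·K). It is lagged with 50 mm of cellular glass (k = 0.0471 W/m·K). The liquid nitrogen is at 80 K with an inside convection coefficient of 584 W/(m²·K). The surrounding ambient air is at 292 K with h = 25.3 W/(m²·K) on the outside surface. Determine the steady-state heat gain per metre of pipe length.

Treating each annulus and film as a series resistance:
R_inner film = 1/(h_i·2πr₁L) = 1/(584×2π×0.01×1) = 0.02725 K/W
R_cast iron pipe wall = ln(19/10)/(2π×56.7×1) = 0.001802 K/W
R_cellular glass = ln(69/19)/(2π×0.0471×1) = 4.358 K/W
R_outer film = 1/(h_o·2πr_oL) = 1/(25.3×2π×0.069×1) = 0.09117 K/W
R_total = 4.478 K/W
Q = ΔT/R_total = 212/4.478

q′ ≈ 47.3 W/m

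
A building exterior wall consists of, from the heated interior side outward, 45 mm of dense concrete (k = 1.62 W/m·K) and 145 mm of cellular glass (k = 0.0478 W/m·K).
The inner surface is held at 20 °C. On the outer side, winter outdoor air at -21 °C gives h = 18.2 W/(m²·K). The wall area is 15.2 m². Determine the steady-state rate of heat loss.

Q ≈ 200 W

Model the wall as resistances in series:
R_dense concrete = L/(kA) = 0.045/(1.62×15.2) = 0.001827 K/W
R_cellular glass = L/(kA) = 0.145/(0.0478×15.2) = 0.1996 K/W
R_outer film = 1/(h_o·A) = 1/(18.2×15.2) = 0.003615 K/W
R_total = 0.205 K/W
Q = ΔT / R_total = 41 / 0.205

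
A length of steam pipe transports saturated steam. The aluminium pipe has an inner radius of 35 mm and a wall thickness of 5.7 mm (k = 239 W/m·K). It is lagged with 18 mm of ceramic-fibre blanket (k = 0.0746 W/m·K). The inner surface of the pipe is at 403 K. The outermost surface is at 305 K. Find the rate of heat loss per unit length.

Treating each annulus and film as a series resistance:
R_aluminium pipe wall = ln(40.7/35)/(2π×239×1) = 1.005×10^-4 K/W
R_ceramic-fibre blanket = ln(58.7/40.7)/(2π×0.0746×1) = 0.7813 K/W
R_total = 0.7814 K/W
Q = ΔT/R_total = 98/0.7814

q′ ≈ 125 W/m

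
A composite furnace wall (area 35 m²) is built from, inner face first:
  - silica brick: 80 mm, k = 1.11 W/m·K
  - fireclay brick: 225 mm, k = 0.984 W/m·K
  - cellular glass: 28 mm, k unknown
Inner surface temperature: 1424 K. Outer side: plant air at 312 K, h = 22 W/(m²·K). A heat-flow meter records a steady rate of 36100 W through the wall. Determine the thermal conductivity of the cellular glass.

Series thermal resistances:
R_silica brick = L/(kA) = 0.08/(1.11×35) = 0.002059 K/W
R_fireclay brick = L/(kA) = 0.225/(0.984×35) = 0.006533 K/W
R_outer film = 1/(h_o·A) = 1/(22×35) = 0.001299 K/W
Sum of known resistances R_other = 0.009891 K/W
Total R = ΔT/Q = 1112/36100 = 0.0308 K/W
R_cellular glass = R_total − R_other = 0.02091 K/W
k = L/(R·A) = 0.028/(0.02091×35)

k ≈ 0.0383 W/(m·K)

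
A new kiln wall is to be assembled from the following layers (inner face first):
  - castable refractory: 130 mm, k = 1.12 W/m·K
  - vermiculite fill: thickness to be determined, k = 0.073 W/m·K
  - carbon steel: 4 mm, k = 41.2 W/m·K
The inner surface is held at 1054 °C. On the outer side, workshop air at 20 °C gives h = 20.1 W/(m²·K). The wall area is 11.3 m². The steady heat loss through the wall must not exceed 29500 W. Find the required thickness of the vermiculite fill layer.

Series thermal resistances:
R_castable refractory = L/(kA) = 0.13/(1.12×11.3) = 0.01027 K/W
R_carbon steel = L/(kA) = 0.004/(41.2×11.3) = 8.592×10^-6 K/W
R_outer film = 1/(h_o·A) = 1/(20.1×11.3) = 0.004403 K/W
Sum of the known resistances R_other = 0.01468 K/W
Required total resistance R_tot = ΔT/Q_allow = 1034/29500 = 0.03505 K/W
R_vermiculite fill = R_tot − R_other = 0.02037 K/W
L = R·k·A = 0.02037×0.073×11.3

L ≈ 16.8 mm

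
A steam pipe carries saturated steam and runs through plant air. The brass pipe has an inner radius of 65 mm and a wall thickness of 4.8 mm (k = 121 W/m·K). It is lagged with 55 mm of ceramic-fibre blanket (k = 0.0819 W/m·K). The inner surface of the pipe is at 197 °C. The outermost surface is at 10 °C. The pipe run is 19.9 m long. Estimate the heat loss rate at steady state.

Treating each annulus and film as a series resistance:
R_brass pipe wall = ln(69.8/65)/(2π×121×19.9) = 4.709×10^-6 K/W
R_ceramic-fibre blanket = ln(124.8/69.8)/(2π×0.0819×19.9) = 0.05674 K/W
R_total = 0.05675 K/W
Q = ΔT/R_total = 187/0.05675

Q ≈ 3300 W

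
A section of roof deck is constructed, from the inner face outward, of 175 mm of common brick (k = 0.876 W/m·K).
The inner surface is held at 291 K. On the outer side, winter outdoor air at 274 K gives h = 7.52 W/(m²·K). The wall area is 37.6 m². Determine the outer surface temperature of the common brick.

Thermal resistances in series:
R_common brick = L/(kA) = 0.175/(0.876×37.6) = 0.005313 K/W
R_outer film = 1/(h_o·A) = 1/(7.52×37.6) = 0.003537 K/W
R_total = 0.00885 K/W;  Q = ΔT/R_total = 17/0.00885 = 1921 W
T_interface = T_inner − Q·ΣR(inner→interface) = 291 − 1920×0.005313

T ≈ 281 K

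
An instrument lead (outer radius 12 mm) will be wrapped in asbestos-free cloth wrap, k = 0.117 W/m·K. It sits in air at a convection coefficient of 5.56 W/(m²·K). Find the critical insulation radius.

r_cr ≈ 21 mm

For a cylinder r_cr = k/h = 0.117/5.56
r_cr = 21 mm; since the bare radius (12 mm) is below r_cr, adding a thin layer of insulation will *increase* heat loss.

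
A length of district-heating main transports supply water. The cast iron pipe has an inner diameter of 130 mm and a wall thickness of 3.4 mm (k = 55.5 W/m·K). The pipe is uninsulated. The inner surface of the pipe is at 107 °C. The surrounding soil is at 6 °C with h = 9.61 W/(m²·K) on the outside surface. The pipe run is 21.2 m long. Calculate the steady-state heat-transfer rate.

Q ≈ 8840 W

Cylindrical conduction, so R = ln(r₂/r₁)/(2πkL) per layer, in series:
R_cast iron pipe wall = ln(68.4/65)/(2π×55.5×21.2) = 6.897×10^-6 K/W
R_outer film = 1/(h_o·2πr_oL) = 1/(9.61×2π×0.0684×21.2) = 0.01142 K/W
R_total = 0.01143 K/W
Q = ΔT/R_total = 101/0.01143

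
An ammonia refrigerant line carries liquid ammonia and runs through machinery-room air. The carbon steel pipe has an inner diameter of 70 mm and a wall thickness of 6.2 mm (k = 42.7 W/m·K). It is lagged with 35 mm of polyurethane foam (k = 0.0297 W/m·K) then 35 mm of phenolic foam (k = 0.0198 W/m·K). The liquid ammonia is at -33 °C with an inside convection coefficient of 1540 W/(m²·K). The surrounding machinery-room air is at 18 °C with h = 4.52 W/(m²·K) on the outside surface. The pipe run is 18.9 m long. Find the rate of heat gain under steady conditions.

Treating each annulus and film as a series resistance:
R_inner film = 1/(h_i·2πr₁L) = 1/(1540×2π×0.035×18.9) = 1.562×10^-4 K/W
R_carbon steel pipe wall = ln(41.2/35)/(2π×42.7×18.9) = 3.216×10^-5 K/W
R_polyurethane foam = ln(76.2/41.2)/(2π×0.0297×18.9) = 0.1744 K/W
R_phenolic foam = ln(111.2/76.2)/(2π×0.0198×18.9) = 0.1607 K/W
R_outer film = 1/(h_o·2πr_oL) = 1/(4.52×2π×0.1112×18.9) = 0.01675 K/W
R_total = 0.352 K/W
Q = ΔT/R_total = 51/0.352

Q ≈ 145 W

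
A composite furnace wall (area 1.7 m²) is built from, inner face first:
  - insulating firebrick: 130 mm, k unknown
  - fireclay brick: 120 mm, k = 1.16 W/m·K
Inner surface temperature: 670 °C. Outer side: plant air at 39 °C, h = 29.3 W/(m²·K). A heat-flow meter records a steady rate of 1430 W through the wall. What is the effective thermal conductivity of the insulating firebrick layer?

k ≈ 0.212 W/(m·K)

Thermal resistances in series:
R_fireclay brick = L/(kA) = 0.12/(1.16×1.7) = 0.06085 K/W
R_outer film = 1/(h_o·A) = 1/(29.3×1.7) = 0.02008 K/W
Sum of known resistances R_other = 0.08093 K/W
Total R = ΔT/Q = 631/1430 = 0.4413 K/W
R_insulating firebrick = R_total − R_other = 0.3603 K/W
k = L/(R·A) = 0.13/(0.3603×1.7)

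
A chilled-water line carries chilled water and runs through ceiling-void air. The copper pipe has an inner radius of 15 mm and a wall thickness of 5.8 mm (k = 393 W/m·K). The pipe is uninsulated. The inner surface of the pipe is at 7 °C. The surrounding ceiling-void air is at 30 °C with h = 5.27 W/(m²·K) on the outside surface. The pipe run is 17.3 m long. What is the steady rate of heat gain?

Q ≈ 274 W

For a radial system each layer contributes R = ln(r_out/r_in)/(2πkL); films add R = 1/(hA).
R_copper pipe wall = ln(20.8/15)/(2π×393×17.3) = 7.652×10^-6 K/W
R_outer film = 1/(h_o·2πr_oL) = 1/(5.27×2π×0.0208×17.3) = 0.08393 K/W
R_total = 0.08393 K/W
Q = ΔT/R_total = 23/0.08393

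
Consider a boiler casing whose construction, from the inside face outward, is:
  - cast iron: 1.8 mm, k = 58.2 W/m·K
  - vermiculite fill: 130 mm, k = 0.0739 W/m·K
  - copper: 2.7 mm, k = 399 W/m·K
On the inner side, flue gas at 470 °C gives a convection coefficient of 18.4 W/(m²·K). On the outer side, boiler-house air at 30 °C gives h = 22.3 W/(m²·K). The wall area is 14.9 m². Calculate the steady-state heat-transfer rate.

Thermal resistances in series:
R_inner film = 1/(h_i·A) = 1/(18.4×14.9) = 0.003648 K/W
R_cast iron = L/(kA) = 0.0018/(58.2×14.9) = 2.076×10^-6 K/W
R_vermiculite fill = L/(kA) = 0.13/(0.0739×14.9) = 0.1181 K/W
R_copper = L/(kA) = 0.0027/(399×14.9) = 4.542×10^-7 K/W
R_outer film = 1/(h_o·A) = 1/(22.3×14.9) = 0.00301 K/W
R_total = 0.1247 K/W
Q = ΔT / R_total = 440 / 0.1247

Q ≈ 3530 W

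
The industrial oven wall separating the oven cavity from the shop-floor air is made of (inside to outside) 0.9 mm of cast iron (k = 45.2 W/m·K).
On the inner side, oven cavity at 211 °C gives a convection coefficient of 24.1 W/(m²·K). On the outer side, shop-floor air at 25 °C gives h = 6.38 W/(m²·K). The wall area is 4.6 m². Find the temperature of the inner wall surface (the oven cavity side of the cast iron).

T ≈ 172 °C

Thermal resistances in series:
R_inner film = 1/(h_i·A) = 1/(24.1×4.6) = 0.00902 K/W
R_cast iron = L/(kA) = 0.0009/(45.2×4.6) = 4.329×10^-6 K/W
R_outer film = 1/(h_o·A) = 1/(6.38×4.6) = 0.03407 K/W
R_total = 0.0431 K/W;  Q = ΔT/R_total = 186/0.0431 = 4316 W
T_interface = T_inner − Q·ΣR(inner→interface) = 211 − 4320×0.00902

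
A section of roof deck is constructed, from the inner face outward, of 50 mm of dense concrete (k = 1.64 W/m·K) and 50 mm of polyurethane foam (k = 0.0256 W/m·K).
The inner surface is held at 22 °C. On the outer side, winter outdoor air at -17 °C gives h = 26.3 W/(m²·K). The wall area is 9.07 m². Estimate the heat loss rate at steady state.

Thermal resistances in series:
R_dense concrete = L/(kA) = 0.05/(1.64×9.07) = 0.003361 K/W
R_polyurethane foam = L/(kA) = 0.05/(0.0256×9.07) = 0.2153 K/W
R_outer film = 1/(h_o·A) = 1/(26.3×9.07) = 0.004192 K/W
R_total = 0.2229 K/W
Q = ΔT / R_total = 39 / 0.2229

Q ≈ 175 W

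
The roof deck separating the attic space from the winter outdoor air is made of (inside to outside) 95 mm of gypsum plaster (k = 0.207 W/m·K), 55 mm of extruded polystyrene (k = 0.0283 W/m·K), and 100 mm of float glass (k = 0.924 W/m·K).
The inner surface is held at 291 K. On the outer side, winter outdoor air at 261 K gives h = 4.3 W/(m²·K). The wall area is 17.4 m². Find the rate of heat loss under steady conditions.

Q ≈ 190 W

Series thermal resistances:
R_gypsum plaster = L/(kA) = 0.095/(0.207×17.4) = 0.02638 K/W
R_extruded polystyrene = L/(kA) = 0.055/(0.0283×17.4) = 0.1117 K/W
R_float glass = L/(kA) = 0.1/(0.924×17.4) = 0.00622 K/W
R_outer film = 1/(h_o·A) = 1/(4.3×17.4) = 0.01337 K/W
R_total = 0.1577 K/W
Q = ΔT / R_total = 30 / 0.1577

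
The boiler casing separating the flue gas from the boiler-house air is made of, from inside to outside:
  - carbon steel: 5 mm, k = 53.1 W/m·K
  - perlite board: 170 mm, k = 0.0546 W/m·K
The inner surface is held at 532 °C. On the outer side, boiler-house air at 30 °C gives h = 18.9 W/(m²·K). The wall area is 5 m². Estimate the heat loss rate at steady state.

Q ≈ 793 W

Treating each layer as a thermal resistance in series:
R_carbon steel = L/(kA) = 0.005/(53.1×5) = 1.883×10^-5 K/W
R_perlite board = L/(kA) = 0.17/(0.0546×5) = 0.6227 K/W
R_outer film = 1/(h_o·A) = 1/(18.9×5) = 0.01058 K/W
R_total = 0.6333 K/W
Q = ΔT / R_total = 502 / 0.6333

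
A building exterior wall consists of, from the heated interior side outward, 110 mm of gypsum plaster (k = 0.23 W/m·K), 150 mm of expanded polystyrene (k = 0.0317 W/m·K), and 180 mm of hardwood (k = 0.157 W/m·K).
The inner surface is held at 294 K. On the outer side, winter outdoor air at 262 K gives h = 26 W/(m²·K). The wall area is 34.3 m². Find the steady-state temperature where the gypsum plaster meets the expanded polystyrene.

Series thermal resistances:
R_gypsum plaster = L/(kA) = 0.11/(0.23×34.3) = 0.01394 K/W
R_expanded polystyrene = L/(kA) = 0.15/(0.0317×34.3) = 0.138 K/W
R_hardwood = L/(kA) = 0.18/(0.157×34.3) = 0.03343 K/W
R_outer film = 1/(h_o·A) = 1/(26×34.3) = 0.001121 K/W
R_total = 0.1864 K/W;  Q = ΔT/R_total = 32/0.1864 = 171.6 W
T_interface = T_inner − Q·ΣR(inner→interface) = 294 − 172×0.01394

T ≈ 292 K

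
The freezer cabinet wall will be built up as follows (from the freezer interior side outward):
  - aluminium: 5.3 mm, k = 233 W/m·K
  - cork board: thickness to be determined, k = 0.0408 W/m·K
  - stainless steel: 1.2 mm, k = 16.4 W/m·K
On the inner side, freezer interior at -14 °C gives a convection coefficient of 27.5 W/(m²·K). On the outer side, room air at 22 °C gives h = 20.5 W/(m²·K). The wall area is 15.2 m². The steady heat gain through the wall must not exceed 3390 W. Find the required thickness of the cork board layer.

Thermal resistances in series:
R_inner film = 1/(h_i·A) = 1/(27.5×15.2) = 0.002392 K/W
R_aluminium = L/(kA) = 0.0053/(233×15.2) = 1.496×10^-6 K/W
R_stainless steel = L/(kA) = 0.0012/(16.4×15.2) = 4.814×10^-6 K/W
R_outer film = 1/(h_o·A) = 1/(20.5×15.2) = 0.003209 K/W
Sum of the known resistances R_other = 0.005608 K/W
Required total resistance R_tot = ΔT/Q_allow = 36/3390 = 0.01062 K/W
R_cork board = R_tot − R_other = 0.005012 K/W
L = R·k·A = 0.005012×0.0408×15.2

L ≈ 3.11 mm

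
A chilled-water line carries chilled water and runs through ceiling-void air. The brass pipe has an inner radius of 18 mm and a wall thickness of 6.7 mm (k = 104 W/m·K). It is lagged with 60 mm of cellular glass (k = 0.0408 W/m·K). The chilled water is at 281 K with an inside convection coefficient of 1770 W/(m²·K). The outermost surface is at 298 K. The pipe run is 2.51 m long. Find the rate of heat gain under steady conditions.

Q ≈ 8.87 W

Per-layer cylindrical resistances, series-summed:
R_inner film = 1/(h_i·2πr₁L) = 1/(1770×2π×0.018×2.51) = 0.00199 K/W
R_brass pipe wall = ln(24.7/18)/(2π×104×2.51) = 1.929×10^-4 K/W
R_cellular glass = ln(84.7/24.7)/(2π×0.0408×2.51) = 1.915 K/W
R_total = 1.917 K/W
Q = ΔT/R_total = 17/1.917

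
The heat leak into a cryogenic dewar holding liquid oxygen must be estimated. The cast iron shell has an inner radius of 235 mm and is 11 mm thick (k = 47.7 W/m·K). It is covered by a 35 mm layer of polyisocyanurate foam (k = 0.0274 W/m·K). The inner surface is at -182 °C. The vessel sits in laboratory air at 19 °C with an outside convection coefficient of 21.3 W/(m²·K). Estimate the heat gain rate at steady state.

Q ≈ 132 W

Spherical conduction: R = (1/r_in − 1/r_out)/(4πk) per layer; series-sum.
R_cast iron shell = (1/0.235 − 1/0.246)/(4π×47.7) = 3.174×10^-4 K/W
R_polyisocyanurate foam = (1/0.246 − 1/0.281)/(4π×0.0274) = 1.471 K/W
R_outer film = 1/(h·4πr_o²) = 1/(21.3×4π×0.281²) = 0.04731 K/W
R_total = 1.518 K/W
Q = ΔT/R_total = 201/1.518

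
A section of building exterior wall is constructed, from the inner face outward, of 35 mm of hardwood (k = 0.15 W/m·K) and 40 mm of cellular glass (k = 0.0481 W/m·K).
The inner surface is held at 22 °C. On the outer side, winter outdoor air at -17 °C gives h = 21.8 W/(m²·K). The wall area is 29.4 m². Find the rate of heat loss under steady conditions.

Thermal resistances in series:
R_hardwood = L/(kA) = 0.035/(0.15×29.4) = 0.007937 K/W
R_cellular glass = L/(kA) = 0.04/(0.0481×29.4) = 0.02829 K/W
R_outer film = 1/(h_o·A) = 1/(21.8×29.4) = 0.00156 K/W
R_total = 0.03778 K/W
Q = ΔT / R_total = 39 / 0.03778

Q ≈ 1030 W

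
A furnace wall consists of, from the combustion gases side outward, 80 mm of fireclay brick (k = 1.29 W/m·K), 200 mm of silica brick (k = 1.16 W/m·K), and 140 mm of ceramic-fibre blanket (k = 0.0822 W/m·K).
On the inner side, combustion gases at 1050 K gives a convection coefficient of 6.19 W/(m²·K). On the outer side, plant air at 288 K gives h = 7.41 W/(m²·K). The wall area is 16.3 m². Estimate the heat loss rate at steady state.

Thermal resistances in series:
R_inner film = 1/(h_i·A) = 1/(6.19×16.3) = 0.009911 K/W
R_fireclay brick = L/(kA) = 0.08/(1.29×16.3) = 0.003805 K/W
R_silica brick = L/(kA) = 0.2/(1.16×16.3) = 0.01058 K/W
R_ceramic-fibre blanket = L/(kA) = 0.14/(0.0822×16.3) = 0.1045 K/W
R_outer film = 1/(h_o·A) = 1/(7.41×16.3) = 0.008279 K/W
R_total = 0.1371 K/W
Q = ΔT / R_total = 762 / 0.1371

Q ≈ 5560 W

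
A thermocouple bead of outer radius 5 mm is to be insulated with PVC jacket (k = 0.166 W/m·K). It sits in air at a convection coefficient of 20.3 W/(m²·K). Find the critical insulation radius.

r_cr ≈ 16.4 mm

For a sphere r_cr = 2k/h = 2×0.166/20.3
r_cr = 16.4 mm; since the bare radius (5 mm) is below r_cr, adding a thin layer of insulation will *increase* heat loss.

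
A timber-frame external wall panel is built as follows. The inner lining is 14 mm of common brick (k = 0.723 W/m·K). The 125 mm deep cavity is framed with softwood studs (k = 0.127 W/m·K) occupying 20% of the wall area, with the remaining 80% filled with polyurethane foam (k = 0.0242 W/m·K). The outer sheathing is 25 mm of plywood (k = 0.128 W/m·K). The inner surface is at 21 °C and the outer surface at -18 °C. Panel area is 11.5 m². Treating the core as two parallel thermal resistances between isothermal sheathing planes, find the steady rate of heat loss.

Q ≈ 149 W

Sheathing layers in series; stud and cavity paths in parallel between them.
R_inner = 0.014/(0.723×11.5) = 0.001684 K/W
R_stud  = 0.125/(0.127×0.2×11.5) = 0.4279 K/W
R_cav   = 0.125/(0.0242×0.8×11.5) = 0.5614 K/W
1/R_core = 1/R_stud + 1/R_cav → R_core = 0.2428 K/W
R_outer = 0.025/(0.128×11.5) = 0.01698 K/W
R_total = 0.2615 K/W
Q = ΔT/R_total = 39/0.2615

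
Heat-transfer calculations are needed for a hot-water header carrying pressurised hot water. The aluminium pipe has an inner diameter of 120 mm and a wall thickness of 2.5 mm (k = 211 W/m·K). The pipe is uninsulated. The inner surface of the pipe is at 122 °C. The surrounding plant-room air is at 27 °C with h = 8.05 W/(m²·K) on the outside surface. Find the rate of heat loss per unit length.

Radial resistances (cylindrical: R_cond = ln(r_o/r_i)/(2πkL), R_conv = 1/(h·2πrL)):
R_aluminium pipe wall = ln(62.5/60)/(2π×211×1) = 3.079×10^-5 K/W
R_outer film = 1/(h_o·2πr_oL) = 1/(8.05×2π×0.0625×1) = 0.3163 K/W
R_total = 0.3164 K/W
Q = ΔT/R_total = 95/0.3164

q′ ≈ 300 W/m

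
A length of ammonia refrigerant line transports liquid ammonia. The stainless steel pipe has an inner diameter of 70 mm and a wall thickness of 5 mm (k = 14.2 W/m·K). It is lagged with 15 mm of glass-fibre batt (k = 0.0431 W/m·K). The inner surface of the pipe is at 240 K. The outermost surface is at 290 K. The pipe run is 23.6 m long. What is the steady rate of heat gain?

Q ≈ 1000 W

Treating each annulus and film as a series resistance:
R_stainless steel pipe wall = ln(40/35)/(2π×14.2×23.6) = 6.342×10^-5 K/W
R_glass-fibre batt = ln(55/40)/(2π×0.0431×23.6) = 0.04983 K/W
R_total = 0.04989 K/W
Q = ΔT/R_total = 50/0.04989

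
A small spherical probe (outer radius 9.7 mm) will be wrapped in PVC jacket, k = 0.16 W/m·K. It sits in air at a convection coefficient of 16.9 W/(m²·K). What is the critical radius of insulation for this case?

r_cr ≈ 18.9 mm

For a sphere r_cr = 2k/h = 2×0.16/16.9
r_cr = 18.9 mm; since the bare radius (9.7 mm) is below r_cr, adding a thin layer of insulation will *increase* heat loss.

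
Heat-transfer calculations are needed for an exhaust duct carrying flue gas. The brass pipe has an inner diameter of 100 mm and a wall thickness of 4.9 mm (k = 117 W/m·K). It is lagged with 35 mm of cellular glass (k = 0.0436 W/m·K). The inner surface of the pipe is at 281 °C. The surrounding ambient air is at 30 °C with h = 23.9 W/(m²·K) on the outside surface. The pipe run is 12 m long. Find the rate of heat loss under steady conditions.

Q ≈ 1610 W

Radial resistances (cylindrical: R_cond = ln(r_o/r_i)/(2πkL), R_conv = 1/(h·2πrL)):
R_brass pipe wall = ln(54.9/50)/(2π×117×12) = 1.06×10^-5 K/W
R_cellular glass = ln(89.9/54.9)/(2π×0.0436×12) = 0.15 K/W
R_outer film = 1/(h_o·2πr_oL) = 1/(23.9×2π×0.0899×12) = 0.006173 K/W
R_total = 0.1562 K/W
Q = ΔT/R_total = 251/0.1562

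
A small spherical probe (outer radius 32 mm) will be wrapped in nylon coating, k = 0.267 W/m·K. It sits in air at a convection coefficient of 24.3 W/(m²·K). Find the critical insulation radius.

For a sphere r_cr = 2k/h = 2×0.267/24.3
r_cr = 22 mm; since the bare radius (32 mm) is above r_cr, any added insulation will reduce heat loss.

r_cr ≈ 22 mm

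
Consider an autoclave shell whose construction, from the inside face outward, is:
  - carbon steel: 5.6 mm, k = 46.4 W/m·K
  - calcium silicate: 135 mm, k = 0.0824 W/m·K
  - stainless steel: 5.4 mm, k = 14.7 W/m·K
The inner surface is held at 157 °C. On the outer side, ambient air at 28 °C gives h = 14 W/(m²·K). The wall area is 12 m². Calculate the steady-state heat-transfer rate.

Q ≈ 905 W

Thermal resistances in series:
R_carbon steel = L/(kA) = 0.0056/(46.4×12) = 1.006×10^-5 K/W
R_calcium silicate = L/(kA) = 0.135/(0.0824×12) = 0.1365 K/W
R_stainless steel = L/(kA) = 0.0054/(14.7×12) = 3.061×10^-5 K/W
R_outer film = 1/(h_o·A) = 1/(14×12) = 0.005952 K/W
R_total = 0.1425 K/W
Q = ΔT / R_total = 129 / 0.1425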